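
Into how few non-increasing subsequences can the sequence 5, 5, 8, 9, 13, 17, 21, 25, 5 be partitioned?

7

Place each on the leftmost legal pile:
5 → new pile 1 (tops now [5])
5 → pile 1 (tops now [5])
8 → new pile 2 (tops now [5, 8])
9 → new pile 3 (tops now [5, 8, 9])
13 → new pile 4 (tops now [5, 8, 9, 13])
17 → new pile 5 (tops now [5, 8, 9, 13, 17])
21 → new pile 6 (tops now [5, 8, 9, 13, 17, 21])
25 → new pile 7 (tops now [5, 8, 9, 13, 17, 21, 25])
5 → pile 1 (tops now [5, 8, 9, 13, 17, 21, 25])
Seven piles.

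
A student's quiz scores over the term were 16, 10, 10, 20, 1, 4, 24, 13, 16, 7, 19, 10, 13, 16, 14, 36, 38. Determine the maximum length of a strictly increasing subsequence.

8

Let dp[i] be the length of the longest such subsequence ending at index i:
i:      1  2  3  4  5  6  7  8  9 10 11 12 13 14 15 16 17
a[i]:  16 10 10 20  1  4 24 13 16  7 19 10 13 16 14 36 38
dp:     1  1  1  2  1  2  3  3  4  3  5  4  5  6  6  7  8
Maximum dp value is 8.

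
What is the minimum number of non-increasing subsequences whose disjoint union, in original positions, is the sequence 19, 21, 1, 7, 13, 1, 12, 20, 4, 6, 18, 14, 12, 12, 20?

5

Place each on the leftmost legal pile:
19 → new pile 1 (tops now [19])
21 → new pile 2 (tops now [19, 21])
1 → pile 1 (tops now [1, 21])
7 → pile 2 (tops now [1, 7])
13 → new pile 3 (tops now [1, 7, 13])
1 → pile 1 (tops now [1, 7, 13])
12 → pile 3 (tops now [1, 7, 12])
20 → new pile 4 (tops now [1, 7, 12, 20])
4 → pile 2 (tops now [1, 4, 12, 20])
6 → pile 3 (tops now [1, 4, 6, 20])
18 → pile 4 (tops now [1, 4, 6, 18])
14 → pile 4 (tops now [1, 4, 6, 14])
12 → pile 4 (tops now [1, 4, 6, 12])
12 → pile 4 (tops now [1, 4, 6, 12])
20 → new pile 5 (tops now [1, 4, 6, 12, 20])
Five piles.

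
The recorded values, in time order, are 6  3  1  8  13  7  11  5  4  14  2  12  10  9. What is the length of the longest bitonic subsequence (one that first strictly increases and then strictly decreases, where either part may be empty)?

inc[i] = longest strictly increasing subsequence ending at i; dec[i] = longest strictly decreasing subsequence starting at i:
i:      1  2  3  4  5  6  7  8  9 10 11 12 13 14
a[i]:   6  3  1  8 13  7 11  5  4 14  2 12 10  9
inc:    1  1  1  2  3  2  3  2  2  4  2  4  3  3
dec:    4  2  1  5  5  4  4  3  2  4  1  3  2  1
Best peak at i=5 (value 13): inc=3, dec=5, length 3+5−1 = 7.

7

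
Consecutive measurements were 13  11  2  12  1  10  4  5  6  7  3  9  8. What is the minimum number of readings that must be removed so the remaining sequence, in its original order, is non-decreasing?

Fewest deletions = n − (longest non-decreasing subsequence).
i:      1  2  3  4  5  6  7  8  9 10 11 12 13
a[i]:  13 11  2 12  1 10  4  5  6  7  3  9  8
dp:     1  1  1  2  1  2  2  3  4  5  2  6  6
max dp = 6, so deletions = 13 − 6 = 7.

7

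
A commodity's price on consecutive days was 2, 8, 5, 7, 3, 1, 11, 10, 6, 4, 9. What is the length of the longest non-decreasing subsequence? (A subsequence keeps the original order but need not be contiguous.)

4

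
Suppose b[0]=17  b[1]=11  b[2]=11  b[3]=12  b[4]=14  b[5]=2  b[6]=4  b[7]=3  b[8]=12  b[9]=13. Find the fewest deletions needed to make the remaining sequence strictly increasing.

Fewest deletions = n − (longest strictly increasing subsequence).
i:      0  1  2  3  4  5  6  7  8  9
b[i]:  17 11 11 12 14  2  4  3 12 13
dp:     1  1  1  2  3  1  2  2  3  4
max dp = 4, so deletions = 10 − 4 = 6.

6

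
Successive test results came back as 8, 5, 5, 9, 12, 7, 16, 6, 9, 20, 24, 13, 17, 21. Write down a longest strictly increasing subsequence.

8, 9, 12, 16, 20, 24

Patience tails give the LIS length; then backtrack through the dp parents:
8 → extends → [8]
5 → replaces 8 → [5]
5 → already a tail → [5]
9 → extends → [5, 9]
12 → extends → [5, 9, 12]
7 → replaces 9 → [5, 7, 12]
16 → extends → [5, 7, 12, 16]
6 → replaces 7 → [5, 6, 12, 16]
9 → replaces 12 → [5, 6, 9, 16]
20 → extends → [5, 6, 9, 16, 20]
24 → extends → [5, 6, 9, 16, 20, 24]
13 → replaces 16 → [5, 6, 9, 13, 20, 24]
17 → replaces 20 → [5, 6, 9, 13, 17, 24]
21 → replaces 24 → [5, 6, 9, 13, 17, 21]
Length 6; one witness is 8, 9, 12, 16, 20, 24.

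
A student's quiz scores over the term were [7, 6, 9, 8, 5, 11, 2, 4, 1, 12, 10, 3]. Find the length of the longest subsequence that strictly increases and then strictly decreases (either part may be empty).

6

inc[i] = longest strictly increasing subsequence ending at i; dec[i] = longest strictly decreasing subsequence starting at i:
i:      1  2  3  4  5  6  7  8  9 10 11 12
a[i]:   7  6  9  8  5 11  2  4  1 12 10  3
inc:    1  1  2  2  1  3  1  2  1  4  3  2
dec:    5  4  5  4  3  3  2  2  1  3  2  1
Best peak at i=3 (value 9): inc=2, dec=5, length 2+5−1 = 6.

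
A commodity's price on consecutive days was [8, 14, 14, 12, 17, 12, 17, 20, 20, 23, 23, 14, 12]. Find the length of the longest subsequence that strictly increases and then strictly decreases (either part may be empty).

7

inc[i] = longest strictly increasing subsequence ending at i; dec[i] = longest strictly decreasing subsequence starting at i:
i:      1  2  3  4  5  6  7  8  9 10 11 12 13
a[i]:   8 14 14 12 17 12 17 20 20 23 23 14 12
inc:    1  2  2  2  3  2  3  4  4  5  5  3  2
dec:    1  2  2  1  3  1  3  3  3  3  3  2  1
Best peak at i=10 (value 23): inc=5, dec=3, length 5+3−1 = 7.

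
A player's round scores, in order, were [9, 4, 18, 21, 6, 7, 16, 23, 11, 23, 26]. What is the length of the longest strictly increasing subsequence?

6

Let dp[i] be the length of the longest such subsequence ending at index i:
i:      1  2  3  4  5  6  7  8  9 10 11
a[i]:   9  4 18 21  6  7 16 23 11 23 26
dp:     1  1  2  3  2  3  4  5  4  5  6
Maximum dp value is 6.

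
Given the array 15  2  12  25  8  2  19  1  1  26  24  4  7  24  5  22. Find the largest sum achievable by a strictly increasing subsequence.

Let S[i] be the best sum of a strictly increasing subsequence ending at i:
i:      1  2  3  4  5  6  7  8  9 10 11 12 13 14 15 16
a[i]:  15  2 12 25  8  2 19  1  1 26 24  4  7 24  5 22
S:     15  2 14 40 10  2 34  1  1 66 58  6 13 58 11 56
Maximum is 66 (e.g. 15 + 25 + 26).

66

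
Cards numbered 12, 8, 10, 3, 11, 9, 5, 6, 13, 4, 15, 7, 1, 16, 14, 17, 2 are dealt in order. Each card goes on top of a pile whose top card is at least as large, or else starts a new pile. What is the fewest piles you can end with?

7

Place each on the leftmost legal pile:
12 → new pile 1 (tops now [12])
8 → pile 1 (tops now [8])
10 → new pile 2 (tops now [8, 10])
3 → pile 1 (tops now [3, 10])
11 → new pile 3 (tops now [3, 10, 11])
9 → pile 2 (tops now [3, 9, 11])
5 → pile 2 (tops now [3, 5, 11])
6 → pile 3 (tops now [3, 5, 6])
13 → new pile 4 (tops now [3, 5, 6, 13])
4 → pile 2 (tops now [3, 4, 6, 13])
15 → new pile 5 (tops now [3, 4, 6, 13, 15])
7 → pile 4 (tops now [3, 4, 6, 7, 15])
1 → pile 1 (tops now [1, 4, 6, 7, 15])
16 → new pile 6 (tops now [1, 4, 6, 7, 15, 16])
14 → pile 5 (tops now [1, 4, 6, 7, 14, 16])
17 → new pile 7 (tops now [1, 4, 6, 7, 14, 16, 17])
2 → pile 2 (tops now [1, 2, 6, 7, 14, 16, 17])
Seven piles.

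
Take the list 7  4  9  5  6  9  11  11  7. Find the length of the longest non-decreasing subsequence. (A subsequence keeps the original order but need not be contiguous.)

6

Let dp[i] be the length of the longest such subsequence ending at index i:
i:      1  2  3  4  5  6  7  8  9
a[i]:   7  4  9  5  6  9 11 11  7
dp:     1  1  2  2  3  4  5  6  4
Maximum dp value is 6.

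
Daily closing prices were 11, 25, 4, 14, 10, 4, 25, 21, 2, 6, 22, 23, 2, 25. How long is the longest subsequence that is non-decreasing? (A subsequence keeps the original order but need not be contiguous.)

6

Let dp[i] be the length of the longest such subsequence ending at index i:
i:      1  2  3  4  5  6  7  8  9 10 11 12 13 14
a[i]:  11 25  4 14 10  4 25 21  2  6 22 23  2 25
dp:     1  2  1  2  2  2  3  3  1  3  4  5  2  6
Maximum dp value is 6.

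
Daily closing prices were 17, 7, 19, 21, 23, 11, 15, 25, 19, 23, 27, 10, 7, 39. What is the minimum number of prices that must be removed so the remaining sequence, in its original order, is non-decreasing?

7

Fewest deletions = n − (longest non-decreasing subsequence).
i:      1  2  3  4  5  6  7  8  9 10 11 12 13 14
a[i]:  17  7 19 21 23 11 15 25 19 23 27 10  7 39
dp:     1  1  2  3  4  2  3  5  4  5  6  2  2  7
max dp = 7, so deletions = 14 − 7 = 7.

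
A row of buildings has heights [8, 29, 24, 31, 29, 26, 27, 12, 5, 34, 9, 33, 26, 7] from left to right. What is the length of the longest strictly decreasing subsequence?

6

Negate each value so 'decreasing' becomes 'increasing', then run patience tails on the negated sequence:
-8 → extends → [-8]
-29 → replaces -8 → [-29]
-24 → extends → [-29, -24]
-31 → replaces -29 → [-31, -24]
-29 → replaces -24 → [-31, -29]
-26 → extends → [-31, -29, -26]
-27 → replaces -26 → [-31, -29, -27]
-12 → extends → [-31, -29, -27, -12]
-5 → extends → [-31, -29, -27, -12, -5]
-34 → replaces -31 → [-34, -29, -27, -12, -5]
-9 → replaces -5 → [-34, -29, -27, -12, -9]
-33 → replaces -29 → [-34, -33, -27, -12, -9]
-26 → replaces -12 → [-34, -33, -27, -26, -9]
-7 → extends → [-34, -33, -27, -26, -9, -7]
Six tails, so the longest strictly decreasing subsequence of the original has length 6.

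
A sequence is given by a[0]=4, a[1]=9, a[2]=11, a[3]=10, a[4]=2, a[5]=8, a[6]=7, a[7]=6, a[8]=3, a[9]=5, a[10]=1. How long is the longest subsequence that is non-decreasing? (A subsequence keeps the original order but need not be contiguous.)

3

Track the smallest tail for each achievable length (allowing ties):
4 → extends → [4]
9 → extends → [4, 9]
11 → extends → [4, 9, 11]
10 → replaces 11 → [4, 9, 10]
2 → replaces 4 → [2, 9, 10]
8 → replaces 9 → [2, 8, 10]
7 → replaces 8 → [2, 7, 10]
6 → replaces 7 → [2, 6, 10]
3 → replaces 6 → [2, 3, 10]
5 → replaces 10 → [2, 3, 5]
1 → replaces 2 → [1, 3, 5]
Three tails, so the longest non-decreasing subsequence has length 3 (e.g. 4, 9, 11).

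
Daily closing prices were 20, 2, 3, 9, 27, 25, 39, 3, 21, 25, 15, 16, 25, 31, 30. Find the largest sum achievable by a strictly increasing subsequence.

Let S[i] be the best sum of a strictly increasing subsequence ending at i:
i:       1   2   3   4   5   6   7   8   9  10  11  12  13  14  15
a[i]:   20   2   3   9  27  25  39   3  21  25  15  16  25  31  30
S:      20   2   5  14  47  45  86   5  41  66  29  45  70 101 100
Maximum is 101 (e.g. 2 + 3 + 9 + 15 + 16 + 25 + 31).

101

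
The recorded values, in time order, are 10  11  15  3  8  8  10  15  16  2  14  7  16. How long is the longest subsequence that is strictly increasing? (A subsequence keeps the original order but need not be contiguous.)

5

Track the smallest tail for each achievable length (strict):
10 → extends → [10]
11 → extends → [10, 11]
15 → extends → [10, 11, 15]
3 → replaces 10 → [3, 11, 15]
8 → replaces 11 → [3, 8, 15]
8 → already a tail → [3, 8, 15]
10 → replaces 15 → [3, 8, 10]
15 → extends → [3, 8, 10, 15]
16 → extends → [3, 8, 10, 15, 16]
2 → replaces 3 → [2, 8, 10, 15, 16]
14 → replaces 15 → [2, 8, 10, 14, 16]
7 → replaces 8 → [2, 7, 10, 14, 16]
16 → already a tail → [2, 7, 10, 14, 16]
Five tails, so the longest strictly increasing subsequence has length 5 (e.g. 3, 8, 10, 15, 16).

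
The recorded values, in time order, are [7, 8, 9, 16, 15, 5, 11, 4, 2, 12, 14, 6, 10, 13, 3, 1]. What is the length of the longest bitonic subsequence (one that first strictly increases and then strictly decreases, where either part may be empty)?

9

inc[i] = longest strictly increasing subsequence ending at i; dec[i] = longest strictly decreasing subsequence starting at i:
i:      1  2  3  4  5  6  7  8  9 10 11 12 13 14 15 16
a[i]:   7  8  9 16 15  5 11  4  2 12 14  6 10 13  3  1
inc:    1  2  3  4  4  1  4  1  1  5  6  2  4  6  2  1
dec:    5  5  5  6  5  4  4  3  2  4  4  3  3  3  2  1
Best peak at i=4 (value 16): inc=4, dec=6, length 4+6−1 = 9.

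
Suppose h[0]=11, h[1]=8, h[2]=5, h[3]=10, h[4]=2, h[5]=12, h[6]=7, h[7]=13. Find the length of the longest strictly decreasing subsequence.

4

Negate each value so 'decreasing' becomes 'increasing', then run patience tails on the negated sequence:
-11 → extends → [-11]
-8 → extends → [-11, -8]
-5 → extends → [-11, -8, -5]
-10 → replaces -8 → [-11, -10, -5]
-2 → extends → [-11, -10, -5, -2]
-12 → replaces -11 → [-12, -10, -5, -2]
-7 → replaces -5 → [-12, -10, -7, -2]
-13 → replaces -12 → [-13, -10, -7, -2]
Four tails, so the longest strictly decreasing subsequence of the original has length 4.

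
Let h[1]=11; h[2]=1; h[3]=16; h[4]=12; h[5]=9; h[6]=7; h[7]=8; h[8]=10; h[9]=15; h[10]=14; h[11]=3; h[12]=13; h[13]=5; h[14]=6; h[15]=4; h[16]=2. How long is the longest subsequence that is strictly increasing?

5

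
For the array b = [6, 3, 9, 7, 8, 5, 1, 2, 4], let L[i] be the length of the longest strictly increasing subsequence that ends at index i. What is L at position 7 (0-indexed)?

2

dp[i] = 1 + max{dp[j] : j<i, b[j]<b[i]} (or 1 if no such j):
i:     0 1 2 3 4 5 6 7 8
b[i]:  6 3 9 7 8 5 1 2 4
dp:    1 1 2 2 3 2 1 2 3
At index 7 the value is 2.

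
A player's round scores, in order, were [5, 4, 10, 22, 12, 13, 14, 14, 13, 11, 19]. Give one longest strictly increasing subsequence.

5, 10, 12, 13, 14, 19

Patience tails give the LIS length; then backtrack through the dp parents:
5 → extends → [5]
4 → replaces 5 → [4]
10 → extends → [4, 10]
22 → extends → [4, 10, 22]
12 → replaces 22 → [4, 10, 12]
13 → extends → [4, 10, 12, 13]
14 → extends → [4, 10, 12, 13, 14]
14 → already a tail → [4, 10, 12, 13, 14]
13 → already a tail → [4, 10, 12, 13, 14]
11 → replaces 12 → [4, 10, 11, 13, 14]
19 → extends → [4, 10, 11, 13, 14, 19]
Length 6; one witness is 5, 10, 12, 13, 14, 19.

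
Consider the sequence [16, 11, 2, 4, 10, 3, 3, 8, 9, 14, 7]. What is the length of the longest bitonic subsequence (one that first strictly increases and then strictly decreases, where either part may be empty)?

6

inc[i] = longest strictly increasing subsequence ending at i; dec[i] = longest strictly decreasing subsequence starting at i:
i:      1  2  3  4  5  6  7  8  9 10 11
a[i]:  16 11  2  4 10  3  3  8  9 14  7
inc:    1  1  1  2  3  2  2  3  4  5  3
dec:    5  4  1  2  3  1  1  2  2  2  1
Best peak at i=10 (value 14): inc=5, dec=2, length 5+2−1 = 6.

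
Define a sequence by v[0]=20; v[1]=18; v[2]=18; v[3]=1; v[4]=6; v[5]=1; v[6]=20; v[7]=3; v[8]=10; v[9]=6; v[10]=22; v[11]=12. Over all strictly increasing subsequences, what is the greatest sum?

Let S[i] be the best sum of a strictly increasing subsequence ending at i:
i:      0  1  2  3  4  5  6  7  8  9 10 11
v[i]:  20 18 18  1  6  1 20  3 10  6 22 12
S:     20 18 18  1  7  1 38  4 17 10 60 29
Maximum is 60 (e.g. 18 + 20 + 22).

60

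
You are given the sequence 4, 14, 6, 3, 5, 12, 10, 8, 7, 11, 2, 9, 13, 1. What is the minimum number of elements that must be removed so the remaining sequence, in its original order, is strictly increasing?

9

Fewest deletions = n − (longest strictly increasing subsequence).
Patience tails:
4 → extends → [4]
14 → extends → [4, 14]
6 → replaces 14 → [4, 6]
3 → replaces 4 → [3, 6]
5 → replaces 6 → [3, 5]
12 → extends → [3, 5, 12]
10 → replaces 12 → [3, 5, 10]
8 → replaces 10 → [3, 5, 8]
7 → replaces 8 → [3, 5, 7]
11 → extends → [3, 5, 7, 11]
2 → replaces 3 → [2, 5, 7, 11]
9 → replaces 11 → [2, 5, 7, 9]
13 → extends → [2, 5, 7, 9, 13]
1 → replaces 2 → [1, 5, 7, 9, 13]
Longest strictly increasing subsequence has length 5, so deletions = 14 − 5 = 9.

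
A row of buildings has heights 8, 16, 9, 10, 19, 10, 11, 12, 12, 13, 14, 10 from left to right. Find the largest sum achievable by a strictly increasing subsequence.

77

Let S[i] be the best sum of a strictly increasing subsequence ending at i:
i:      1  2  3  4  5  6  7  8  9 10 11 12
a[i]:   8 16  9 10 19 10 11 12 12 13 14 10
S:      8 24 17 27 46 27 38 50 50 63 77 27
Maximum is 77 (e.g. 8 + 9 + 10 + 11 + 12 + 13 + 14).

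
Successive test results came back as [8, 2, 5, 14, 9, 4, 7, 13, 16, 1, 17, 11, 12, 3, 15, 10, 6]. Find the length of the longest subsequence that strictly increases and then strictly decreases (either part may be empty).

9

inc[i] = longest strictly increasing subsequence ending at i; dec[i] = longest strictly decreasing subsequence starting at i:
i:      1  2  3  4  5  6  7  8  9 10 11 12 13 14 15 16 17
a[i]:   8  2  5 14  9  4  7 13 16  1 17 11 12  3 15 10  6
inc:    1  1  2  3  3  2  3  4  5  1  6  4  5  2  6  4  3
dec:    4  2  3  5  3  2  2  4  4  1  4  3  3  1  3  2  1
Best peak at i=11 (value 17): inc=6, dec=4, length 6+4−1 = 9.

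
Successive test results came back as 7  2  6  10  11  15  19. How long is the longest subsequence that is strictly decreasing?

2

Let dp[i] be the longest strictly decreasing subsequence ending at i:
i:      1  2  3  4  5  6  7
a[i]:   7  2  6 10 11 15 19
dp:     1  2  2  1  1  1  1
Maximum is 2.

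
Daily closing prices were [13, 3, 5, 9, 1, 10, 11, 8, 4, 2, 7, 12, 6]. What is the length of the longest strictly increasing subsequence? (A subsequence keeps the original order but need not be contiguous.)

Track the smallest tail for each achievable length (strict):
13 → extends → [13]
3 → replaces 13 → [3]
5 → extends → [3, 5]
9 → extends → [3, 5, 9]
1 → replaces 3 → [1, 5, 9]
10 → extends → [1, 5, 9, 10]
11 → extends → [1, 5, 9, 10, 11]
8 → replaces 9 → [1, 5, 8, 10, 11]
4 → replaces 5 → [1, 4, 8, 10, 11]
2 → replaces 4 → [1, 2, 8, 10, 11]
7 → replaces 8 → [1, 2, 7, 10, 11]
12 → extends → [1, 2, 7, 10, 11, 12]
6 → replaces 7 → [1, 2, 6, 10, 11, 12]
Six tails, so the longest strictly increasing subsequence has length 6 (e.g. 3, 5, 9, 10, 11, 12).

6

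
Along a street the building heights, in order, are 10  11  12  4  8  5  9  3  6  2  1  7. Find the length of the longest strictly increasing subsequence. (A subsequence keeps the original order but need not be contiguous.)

Track the smallest tail for each achievable length (strict):
10 → extends → [10]
11 → extends → [10, 11]
12 → extends → [10, 11, 12]
4 → replaces 10 → [4, 11, 12]
8 → replaces 11 → [4, 8, 12]
5 → replaces 8 → [4, 5, 12]
9 → replaces 12 → [4, 5, 9]
3 → replaces 4 → [3, 5, 9]
6 → replaces 9 → [3, 5, 6]
2 → replaces 3 → [2, 5, 6]
1 → replaces 2 → [1, 5, 6]
7 → extends → [1, 5, 6, 7]
Four tails, so the longest strictly increasing subsequence has length 4 (e.g. 4, 5, 6, 7).

4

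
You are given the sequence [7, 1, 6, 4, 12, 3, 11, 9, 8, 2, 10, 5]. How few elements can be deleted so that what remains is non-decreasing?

Fewest deletions = n − (longest non-decreasing subsequence).
i:      1  2  3  4  5  6  7  8  9 10 11 12
a[i]:   7  1  6  4 12  3 11  9  8  2 10  5
dp:     1  1  2  2  3  2  3  3  3  2  4  3
max dp = 4, so deletions = 12 − 4 = 8.

8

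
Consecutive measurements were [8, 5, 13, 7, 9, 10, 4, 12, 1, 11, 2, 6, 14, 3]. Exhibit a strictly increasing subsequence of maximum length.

5, 7, 9, 10, 12, 14

Patience tails give the LIS length; then backtrack through the dp parents:
8 → extends → [8]
5 → replaces 8 → [5]
13 → extends → [5, 13]
7 → replaces 13 → [5, 7]
9 → extends → [5, 7, 9]
10 → extends → [5, 7, 9, 10]
4 → replaces 5 → [4, 7, 9, 10]
12 → extends → [4, 7, 9, 10, 12]
1 → replaces 4 → [1, 7, 9, 10, 12]
11 → replaces 12 → [1, 7, 9, 10, 11]
2 → replaces 7 → [1, 2, 9, 10, 11]
6 → replaces 9 → [1, 2, 6, 10, 11]
14 → extends → [1, 2, 6, 10, 11, 14]
3 → replaces 6 → [1, 2, 3, 10, 11, 14]
Length 6; one witness is 5, 7, 9, 10, 12, 14.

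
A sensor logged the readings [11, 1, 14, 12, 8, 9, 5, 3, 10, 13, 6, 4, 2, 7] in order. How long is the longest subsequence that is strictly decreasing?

6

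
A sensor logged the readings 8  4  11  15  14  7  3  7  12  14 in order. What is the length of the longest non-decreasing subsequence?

5

Track the smallest tail for each achievable length (allowing ties):
8 → extends → [8]
4 → replaces 8 → [4]
11 → extends → [4, 11]
15 → extends → [4, 11, 15]
14 → replaces 15 → [4, 11, 14]
7 → replaces 11 → [4, 7, 14]
3 → replaces 4 → [3, 7, 14]
7 → replaces 14 → [3, 7, 7]
12 → extends → [3, 7, 7, 12]
14 → extends → [3, 7, 7, 12, 14]
Five tails, so the longest non-decreasing subsequence has length 5 (e.g. 4, 7, 7, 12, 14).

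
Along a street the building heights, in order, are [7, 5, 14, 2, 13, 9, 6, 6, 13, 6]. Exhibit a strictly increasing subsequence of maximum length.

Patience tails give the LIS length; then backtrack through the dp parents:
7 → extends → [7]
5 → replaces 7 → [5]
14 → extends → [5, 14]
2 → replaces 5 → [2, 14]
13 → replaces 14 → [2, 13]
9 → replaces 13 → [2, 9]
6 → replaces 9 → [2, 6]
6 → already a tail → [2, 6]
13 → extends → [2, 6, 13]
6 → already a tail → [2, 6, 13]
Length 3; one witness is 7, 9, 13.

7, 9, 13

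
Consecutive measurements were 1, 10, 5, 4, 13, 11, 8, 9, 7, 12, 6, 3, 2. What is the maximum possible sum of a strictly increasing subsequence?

Let S[i] be the best sum of a strictly increasing subsequence ending at i:
i:      1  2  3  4  5  6  7  8  9 10 11 12 13
a[i]:   1 10  5  4 13 11  8  9  7 12  6  3  2
S:      1 11  6  5 24 22 14 23 13 35 12  4  3
Maximum is 35 (e.g. 1 + 5 + 8 + 9 + 12).

35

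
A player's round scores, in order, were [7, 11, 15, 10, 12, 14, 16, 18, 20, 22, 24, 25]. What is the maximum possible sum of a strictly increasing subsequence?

169

Let S[i] be the best sum of a strictly increasing subsequence ending at i:
i:       1   2   3   4   5   6   7   8   9  10  11  12
a[i]:    7  11  15  10  12  14  16  18  20  22  24  25
S:       7  18  33  17  30  44  60  78  98 120 144 169
Maximum is 169 (e.g. 7 + 11 + 12 + 14 + 16 + 18 + 20 + 22 + 24 + 25).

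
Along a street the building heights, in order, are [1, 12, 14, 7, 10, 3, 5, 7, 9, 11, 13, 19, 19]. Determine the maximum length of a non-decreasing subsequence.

9

Track the smallest tail for each achievable length (allowing ties):
1 → extends → [1]
12 → extends → [1, 12]
14 → extends → [1, 12, 14]
7 → replaces 12 → [1, 7, 14]
10 → replaces 14 → [1, 7, 10]
3 → replaces 7 → [1, 3, 10]
5 → replaces 10 → [1, 3, 5]
7 → extends → [1, 3, 5, 7]
9 → extends → [1, 3, 5, 7, 9]
11 → extends → [1, 3, 5, 7, 9, 11]
13 → extends → [1, 3, 5, 7, 9, 11, 13]
19 → extends → [1, 3, 5, 7, 9, 11, 13, 19]
19 → extends → [1, 3, 5, 7, 9, 11, 13, 19, 19]
Nine tails, so the longest non-decreasing subsequence has length 9 (e.g. 1, 3, 5, 7, 9, 11, 13, 19, 19).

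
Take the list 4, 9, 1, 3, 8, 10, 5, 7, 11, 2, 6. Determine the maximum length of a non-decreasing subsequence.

5

Track the smallest tail for each achievable length (allowing ties):
4 → extends → [4]
9 → extends → [4, 9]
1 → replaces 4 → [1, 9]
3 → replaces 9 → [1, 3]
8 → extends → [1, 3, 8]
10 → extends → [1, 3, 8, 10]
5 → replaces 8 → [1, 3, 5, 10]
7 → replaces 10 → [1, 3, 5, 7]
11 → extends → [1, 3, 5, 7, 11]
2 → replaces 3 → [1, 2, 5, 7, 11]
6 → replaces 7 → [1, 2, 5, 6, 11]
Five tails, so the longest non-decreasing subsequence has length 5 (e.g. 1, 3, 8, 10, 11).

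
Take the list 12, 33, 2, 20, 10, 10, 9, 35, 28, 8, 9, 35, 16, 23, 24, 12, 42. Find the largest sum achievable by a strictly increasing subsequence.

Let S[i] be the best sum of a strictly increasing subsequence ending at i:
i:       1   2   3   4   5   6   7   8   9  10  11  12  13  14  15  16  17
a[i]:   12  33   2  20  10  10   9  35  28   8   9  35  16  23  24  12  42
S:      12  45   2  32  12  12  11  80  60  10  19  95  35  58  82  31 137
Maximum is 137 (e.g. 12 + 20 + 28 + 35 + 42).

137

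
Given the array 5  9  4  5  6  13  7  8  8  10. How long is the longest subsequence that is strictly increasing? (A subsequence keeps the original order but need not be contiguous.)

Track the smallest tail for each achievable length (strict):
5 → extends → [5]
9 → extends → [5, 9]
4 → replaces 5 → [4, 9]
5 → replaces 9 → [4, 5]
6 → extends → [4, 5, 6]
13 → extends → [4, 5, 6, 13]
7 → replaces 13 → [4, 5, 6, 7]
8 → extends → [4, 5, 6, 7, 8]
8 → already a tail → [4, 5, 6, 7, 8]
10 → extends → [4, 5, 6, 7, 8, 10]
Six tails, so the longest strictly increasing subsequence has length 6 (e.g. 4, 5, 6, 7, 8, 10).

6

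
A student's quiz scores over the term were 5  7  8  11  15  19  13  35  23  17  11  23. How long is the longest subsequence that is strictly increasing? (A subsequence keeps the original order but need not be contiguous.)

7

Track the smallest tail for each achievable length (strict):
5 → extends → [5]
7 → extends → [5, 7]
8 → extends → [5, 7, 8]
11 → extends → [5, 7, 8, 11]
15 → extends → [5, 7, 8, 11, 15]
19 → extends → [5, 7, 8, 11, 15, 19]
13 → replaces 15 → [5, 7, 8, 11, 13, 19]
35 → extends → [5, 7, 8, 11, 13, 19, 35]
23 → replaces 35 → [5, 7, 8, 11, 13, 19, 23]
17 → replaces 19 → [5, 7, 8, 11, 13, 17, 23]
11 → already a tail → [5, 7, 8, 11, 13, 17, 23]
23 → already a tail → [5, 7, 8, 11, 13, 17, 23]
Seven tails, so the longest strictly increasing subsequence has length 7 (e.g. 5, 7, 8, 11, 15, 19, 35).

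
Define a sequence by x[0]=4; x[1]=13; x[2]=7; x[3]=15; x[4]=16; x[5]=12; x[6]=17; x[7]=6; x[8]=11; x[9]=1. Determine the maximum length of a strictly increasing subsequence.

5

Track the smallest tail for each achievable length (strict):
4 → extends → [4]
13 → extends → [4, 13]
7 → replaces 13 → [4, 7]
15 → extends → [4, 7, 15]
16 → extends → [4, 7, 15, 16]
12 → replaces 15 → [4, 7, 12, 16]
17 → extends → [4, 7, 12, 16, 17]
6 → replaces 7 → [4, 6, 12, 16, 17]
11 → replaces 12 → [4, 6, 11, 16, 17]
1 → replaces 4 → [1, 6, 11, 16, 17]
Five tails, so the longest strictly increasing subsequence has length 5 (e.g. 4, 13, 15, 16, 17).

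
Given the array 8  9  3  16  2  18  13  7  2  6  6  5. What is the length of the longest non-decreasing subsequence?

4

Let dp[i] be the length of the longest such subsequence ending at index i:
i:      1  2  3  4  5  6  7  8  9 10 11 12
a[i]:   8  9  3 16  2 18 13  7  2  6  6  5
dp:     1  2  1  3  1  4  3  2  2  3  4  3
Maximum dp value is 4.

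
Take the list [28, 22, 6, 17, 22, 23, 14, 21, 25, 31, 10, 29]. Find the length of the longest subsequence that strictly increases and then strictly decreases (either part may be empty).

7

inc[i] = longest strictly increasing subsequence ending at i; dec[i] = longest strictly decreasing subsequence starting at i:
i:      1  2  3  4  5  6  7  8  9 10 11 12
a[i]:  28 22  6 17 22 23 14 21 25 31 10 29
inc:    1  1  1  2  3  4  2  3  5  6  2  6
dec:    5  4  1  3  3  3  2  2  2  2  1  1
Best peak at i=10 (value 31): inc=6, dec=2, length 6+2−1 = 7.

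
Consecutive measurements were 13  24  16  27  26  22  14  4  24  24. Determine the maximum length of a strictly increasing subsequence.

Let dp[i] be the length of the longest such subsequence ending at index i:
i:      1  2  3  4  5  6  7  8  9 10
a[i]:  13 24 16 27 26 22 14  4 24 24
dp:     1  2  2  3  3  3  2  1  4  4
Maximum dp value is 4.

4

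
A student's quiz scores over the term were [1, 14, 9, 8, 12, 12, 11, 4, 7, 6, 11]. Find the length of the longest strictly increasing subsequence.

4

Track the smallest tail for each achievable length (strict):
1 → extends → [1]
14 → extends → [1, 14]
9 → replaces 14 → [1, 9]
8 → replaces 9 → [1, 8]
12 → extends → [1, 8, 12]
12 → already a tail → [1, 8, 12]
11 → replaces 12 → [1, 8, 11]
4 → replaces 8 → [1, 4, 11]
7 → replaces 11 → [1, 4, 7]
6 → replaces 7 → [1, 4, 6]
11 → extends → [1, 4, 6, 11]
Four tails, so the longest strictly increasing subsequence has length 4 (e.g. 1, 4, 7, 11).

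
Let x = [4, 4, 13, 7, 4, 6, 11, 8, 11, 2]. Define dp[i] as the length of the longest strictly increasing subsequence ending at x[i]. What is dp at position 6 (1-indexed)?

2

dp[i] = 1 + max{dp[j] : j<i, x[j]<x[i]} (or 1 if no such j):
i:      1  2  3  4  5  6  7  8  9 10
x[i]:   4  4 13  7  4  6 11  8 11  2
dp:     1  1  2  2  1  2  3  3  4  1
At index 6 the value is 2.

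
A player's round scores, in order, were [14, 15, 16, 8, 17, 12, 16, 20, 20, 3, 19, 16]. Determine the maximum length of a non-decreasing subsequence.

Track the smallest tail for each achievable length (allowing ties):
14 → extends → [14]
15 → extends → [14, 15]
16 → extends → [14, 15, 16]
8 → replaces 14 → [8, 15, 16]
17 → extends → [8, 15, 16, 17]
12 → replaces 15 → [8, 12, 16, 17]
16 → replaces 17 → [8, 12, 16, 16]
20 → extends → [8, 12, 16, 16, 20]
20 → extends → [8, 12, 16, 16, 20, 20]
3 → replaces 8 → [3, 12, 16, 16, 20, 20]
19 → replaces 20 → [3, 12, 16, 16, 19, 20]
16 → replaces 19 → [3, 12, 16, 16, 16, 20]
Six tails, so the longest non-decreasing subsequence has length 6 (e.g. 14, 15, 16, 17, 20, 20).

6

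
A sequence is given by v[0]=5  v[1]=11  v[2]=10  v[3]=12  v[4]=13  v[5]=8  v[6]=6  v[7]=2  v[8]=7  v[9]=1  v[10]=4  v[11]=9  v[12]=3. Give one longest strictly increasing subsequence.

5, 11, 12, 13

Patience tails give the LIS length; then backtrack through the dp parents:
5 → extends → [5]
11 → extends → [5, 11]
10 → replaces 11 → [5, 10]
12 → extends → [5, 10, 12]
13 → extends → [5, 10, 12, 13]
8 → replaces 10 → [5, 8, 12, 13]
6 → replaces 8 → [5, 6, 12, 13]
2 → replaces 5 → [2, 6, 12, 13]
7 → replaces 12 → [2, 6, 7, 13]
1 → replaces 2 → [1, 6, 7, 13]
4 → replaces 6 → [1, 4, 7, 13]
9 → replaces 13 → [1, 4, 7, 9]
3 → replaces 4 → [1, 3, 7, 9]
Length 4; one witness is 5, 11, 12, 13.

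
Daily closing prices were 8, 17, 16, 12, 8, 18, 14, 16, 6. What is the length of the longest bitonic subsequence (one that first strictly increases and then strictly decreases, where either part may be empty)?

inc[i] = longest strictly increasing subsequence ending at i; dec[i] = longest strictly decreasing subsequence starting at i:
i:      1  2  3  4  5  6  7  8  9
a[i]:   8 17 16 12  8 18 14 16  6
inc:    1  2  2  2  1  3  3  4  1
dec:    2  5  4  3  2  3  2  2  1
Best peak at i=2 (value 17): inc=2, dec=5, length 2+5−1 = 6.

6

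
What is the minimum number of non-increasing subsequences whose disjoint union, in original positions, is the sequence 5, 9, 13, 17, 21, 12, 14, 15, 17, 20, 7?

Place each on the leftmost legal pile:
5 → new pile 1 (tops now [5])
9 → new pile 2 (tops now [5, 9])
13 → new pile 3 (tops now [5, 9, 13])
17 → new pile 4 (tops now [5, 9, 13, 17])
21 → new pile 5 (tops now [5, 9, 13, 17, 21])
12 → pile 3 (tops now [5, 9, 12, 17, 21])
14 → pile 4 (tops now [5, 9, 12, 14, 21])
15 → pile 5 (tops now [5, 9, 12, 14, 15])
17 → new pile 6 (tops now [5, 9, 12, 14, 15, 17])
20 → new pile 7 (tops now [5, 9, 12, 14, 15, 17, 20])
7 → pile 2 (tops now [5, 7, 12, 14, 15, 17, 20])
Seven piles.

7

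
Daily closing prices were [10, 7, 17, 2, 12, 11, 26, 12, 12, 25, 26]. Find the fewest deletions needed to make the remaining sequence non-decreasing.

Fewest deletions = n − (longest non-decreasing subsequence).
Patience tails:
10 → extends → [10]
7 → replaces 10 → [7]
17 → extends → [7, 17]
2 → replaces 7 → [2, 17]
12 → replaces 17 → [2, 12]
11 → replaces 12 → [2, 11]
26 → extends → [2, 11, 26]
12 → replaces 26 → [2, 11, 12]
12 → extends → [2, 11, 12, 12]
25 → extends → [2, 11, 12, 12, 25]
26 → extends → [2, 11, 12, 12, 25, 26]
Longest non-decreasing subsequence has length 6, so deletions = 11 − 6 = 5.

5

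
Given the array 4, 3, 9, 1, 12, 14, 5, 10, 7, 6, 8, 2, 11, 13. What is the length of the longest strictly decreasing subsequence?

Negate each value so 'decreasing' becomes 'increasing', then run patience tails on the negated sequence:
-4 → extends → [-4]
-3 → extends → [-4, -3]
-9 → replaces -4 → [-9, -3]
-1 → extends → [-9, -3, -1]
-12 → replaces -9 → [-12, -3, -1]
-14 → replaces -12 → [-14, -3, -1]
-5 → replaces -3 → [-14, -5, -1]
-10 → replaces -5 → [-14, -10, -1]
-7 → replaces -1 → [-14, -10, -7]
-6 → extends → [-14, -10, -7, -6]
-8 → replaces -7 → [-14, -10, -8, -6]
-2 → extends → [-14, -10, -8, -6, -2]
-11 → replaces -10 → [-14, -11, -8, -6, -2]
-13 → replaces -11 → [-14, -13, -8, -6, -2]
Five tails, so the longest strictly decreasing subsequence of the original has length 5.

5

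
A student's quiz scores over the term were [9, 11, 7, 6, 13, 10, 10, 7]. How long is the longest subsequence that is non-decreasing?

3

Track the smallest tail for each achievable length (allowing ties):
9 → extends → [9]
11 → extends → [9, 11]
7 → replaces 9 → [7, 11]
6 → replaces 7 → [6, 11]
13 → extends → [6, 11, 13]
10 → replaces 11 → [6, 10, 13]
10 → replaces 13 → [6, 10, 10]
7 → replaces 10 → [6, 7, 10]
Three tails, so the longest non-decreasing subsequence has length 3 (e.g. 9, 11, 13).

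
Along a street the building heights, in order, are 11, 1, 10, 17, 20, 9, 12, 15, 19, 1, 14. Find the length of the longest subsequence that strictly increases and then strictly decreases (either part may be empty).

inc[i] = longest strictly increasing subsequence ending at i; dec[i] = longest strictly decreasing subsequence starting at i:
i:      1  2  3  4  5  6  7  8  9 10 11
a[i]:  11  1 10 17 20  9 12 15 19  1 14
inc:    1  1  2  3  4  2  3  4  5  1  4
dec:    4  1  3  3  3  2  2  2  2  1  1
Best peak at i=5 (value 20): inc=4, dec=3, length 4+3−1 = 6.

6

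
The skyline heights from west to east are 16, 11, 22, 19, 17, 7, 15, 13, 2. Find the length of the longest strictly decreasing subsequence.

Let dp[i] be the longest strictly decreasing subsequence ending at i:
i:      1  2  3  4  5  6  7  8  9
a[i]:  16 11 22 19 17  7 15 13  2
dp:     1  2  1  2  3  4  4  5  6
Maximum is 6.

6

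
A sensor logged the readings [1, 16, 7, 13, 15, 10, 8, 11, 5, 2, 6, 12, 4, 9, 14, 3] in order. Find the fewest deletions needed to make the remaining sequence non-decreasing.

Fewest deletions = n − (longest non-decreasing subsequence).
i:      1  2  3  4  5  6  7  8  9 10 11 12 13 14 15 16
a[i]:   1 16  7 13 15 10  8 11  5  2  6 12  4  9 14  3
dp:     1  2  2  3  4  3  3  4  2  2  3  5  3  4  6  3
max dp = 6, so deletions = 16 − 6 = 10.

10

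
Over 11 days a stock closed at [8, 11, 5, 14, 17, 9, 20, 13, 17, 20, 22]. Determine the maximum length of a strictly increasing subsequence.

6

Track the smallest tail for each achievable length (strict):
8 → extends → [8]
11 → extends → [8, 11]
5 → replaces 8 → [5, 11]
14 → extends → [5, 11, 14]
17 → extends → [5, 11, 14, 17]
9 → replaces 11 → [5, 9, 14, 17]
20 → extends → [5, 9, 14, 17, 20]
13 → replaces 14 → [5, 9, 13, 17, 20]
17 → already a tail → [5, 9, 13, 17, 20]
20 → already a tail → [5, 9, 13, 17, 20]
22 → extends → [5, 9, 13, 17, 20, 22]
Six tails, so the longest strictly increasing subsequence has length 6 (e.g. 8, 11, 14, 17, 20, 22).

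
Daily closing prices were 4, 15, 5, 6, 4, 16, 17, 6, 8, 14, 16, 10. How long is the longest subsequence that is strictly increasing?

6

Track the smallest tail for each achievable length (strict):
4 → extends → [4]
15 → extends → [4, 15]
5 → replaces 15 → [4, 5]
6 → extends → [4, 5, 6]
4 → already a tail → [4, 5, 6]
16 → extends → [4, 5, 6, 16]
17 → extends → [4, 5, 6, 16, 17]
6 → already a tail → [4, 5, 6, 16, 17]
8 → replaces 16 → [4, 5, 6, 8, 17]
14 → replaces 17 → [4, 5, 6, 8, 14]
16 → extends → [4, 5, 6, 8, 14, 16]
10 → replaces 14 → [4, 5, 6, 8, 10, 16]
Six tails, so the longest strictly increasing subsequence has length 6 (e.g. 4, 5, 6, 8, 14, 16).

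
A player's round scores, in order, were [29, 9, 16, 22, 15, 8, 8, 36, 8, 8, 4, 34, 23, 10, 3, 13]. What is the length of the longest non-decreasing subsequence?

Track the smallest tail for each achievable length (allowing ties):
29 → extends → [29]
9 → replaces 29 → [9]
16 → extends → [9, 16]
22 → extends → [9, 16, 22]
15 → replaces 16 → [9, 15, 22]
8 → replaces 9 → [8, 15, 22]
8 → replaces 15 → [8, 8, 22]
36 → extends → [8, 8, 22, 36]
8 → replaces 22 → [8, 8, 8, 36]
8 → replaces 36 → [8, 8, 8, 8]
4 → replaces 8 → [4, 8, 8, 8]
34 → extends → [4, 8, 8, 8, 34]
23 → replaces 34 → [4, 8, 8, 8, 23]
10 → replaces 23 → [4, 8, 8, 8, 10]
3 → replaces 4 → [3, 8, 8, 8, 10]
13 → extends → [3, 8, 8, 8, 10, 13]
Six tails, so the longest non-decreasing subsequence has length 6 (e.g. 8, 8, 8, 8, 10, 13).

6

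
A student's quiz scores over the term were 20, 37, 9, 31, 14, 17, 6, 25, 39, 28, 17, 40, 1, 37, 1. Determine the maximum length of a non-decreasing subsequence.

Track the smallest tail for each achievable length (allowing ties):
20 → extends → [20]
37 → extends → [20, 37]
9 → replaces 20 → [9, 37]
31 → replaces 37 → [9, 31]
14 → replaces 31 → [9, 14]
17 → extends → [9, 14, 17]
6 → replaces 9 → [6, 14, 17]
25 → extends → [6, 14, 17, 25]
39 → extends → [6, 14, 17, 25, 39]
28 → replaces 39 → [6, 14, 17, 25, 28]
17 → replaces 25 → [6, 14, 17, 17, 28]
40 → extends → [6, 14, 17, 17, 28, 40]
1 → replaces 6 → [1, 14, 17, 17, 28, 40]
37 → replaces 40 → [1, 14, 17, 17, 28, 37]
1 → replaces 14 → [1, 1, 17, 17, 28, 37]
Six tails, so the longest non-decreasing subsequence has length 6 (e.g. 9, 14, 17, 25, 39, 40).

6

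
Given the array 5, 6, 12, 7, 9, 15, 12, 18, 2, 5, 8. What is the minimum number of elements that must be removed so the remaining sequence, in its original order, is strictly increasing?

5

Fewest deletions = n − (longest strictly increasing subsequence).
Patience tails:
5 → extends → [5]
6 → extends → [5, 6]
12 → extends → [5, 6, 12]
7 → replaces 12 → [5, 6, 7]
9 → extends → [5, 6, 7, 9]
15 → extends → [5, 6, 7, 9, 15]
12 → replaces 15 → [5, 6, 7, 9, 12]
18 → extends → [5, 6, 7, 9, 12, 18]
2 → replaces 5 → [2, 6, 7, 9, 12, 18]
5 → replaces 6 → [2, 5, 7, 9, 12, 18]
8 → replaces 9 → [2, 5, 7, 8, 12, 18]
Longest strictly increasing subsequence has length 6, so deletions = 11 − 6 = 5.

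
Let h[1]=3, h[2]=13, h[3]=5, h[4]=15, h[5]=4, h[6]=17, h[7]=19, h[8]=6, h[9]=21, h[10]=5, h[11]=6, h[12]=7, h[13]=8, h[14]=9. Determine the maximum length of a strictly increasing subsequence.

Track the smallest tail for each achievable length (strict):
3 → extends → [3]
13 → extends → [3, 13]
5 → replaces 13 → [3, 5]
15 → extends → [3, 5, 15]
4 → replaces 5 → [3, 4, 15]
17 → extends → [3, 4, 15, 17]
19 → extends → [3, 4, 15, 17, 19]
6 → replaces 15 → [3, 4, 6, 17, 19]
21 → extends → [3, 4, 6, 17, 19, 21]
5 → replaces 6 → [3, 4, 5, 17, 19, 21]
6 → replaces 17 → [3, 4, 5, 6, 19, 21]
7 → replaces 19 → [3, 4, 5, 6, 7, 21]
8 → replaces 21 → [3, 4, 5, 6, 7, 8]
9 → extends → [3, 4, 5, 6, 7, 8, 9]
Seven tails, so the longest strictly increasing subsequence has length 7 (e.g. 3, 4, 5, 6, 7, 8, 9).

7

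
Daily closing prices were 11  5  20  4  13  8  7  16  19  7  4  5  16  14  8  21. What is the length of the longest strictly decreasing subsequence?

5

Negate each value so 'decreasing' becomes 'increasing', then run patience tails on the negated sequence:
-11 → extends → [-11]
-5 → extends → [-11, -5]
-20 → replaces -11 → [-20, -5]
-4 → extends → [-20, -5, -4]
-13 → replaces -5 → [-20, -13, -4]
-8 → replaces -4 → [-20, -13, -8]
-7 → extends → [-20, -13, -8, -7]
-16 → replaces -13 → [-20, -16, -8, -7]
-19 → replaces -16 → [-20, -19, -8, -7]
-7 → already a tail → [-20, -19, -8, -7]
-4 → extends → [-20, -19, -8, -7, -4]
-5 → replaces -4 → [-20, -19, -8, -7, -5]
-16 → replaces -8 → [-20, -19, -16, -7, -5]
-14 → replaces -7 → [-20, -19, -16, -14, -5]
-8 → replaces -5 → [-20, -19, -16, -14, -8]
-21 → replaces -20 → [-21, -19, -16, -14, -8]
Five tails, so the longest strictly decreasing subsequence of the original has length 5.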